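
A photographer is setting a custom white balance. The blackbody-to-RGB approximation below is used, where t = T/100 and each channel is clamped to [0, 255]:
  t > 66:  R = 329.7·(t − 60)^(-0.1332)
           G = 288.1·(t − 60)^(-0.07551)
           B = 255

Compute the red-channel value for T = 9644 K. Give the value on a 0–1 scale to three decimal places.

t = 9644/100 = 96.44; the t > 66 branch applies.
R = 329.7·(96.44 − 60)^(-0.1332) = 329.7·36.44^(-0.1332) = 329.7·0.61944 = 204.229.
On a 0–1 scale: 204.229/255 = 0.8009 → 0.801.

0.801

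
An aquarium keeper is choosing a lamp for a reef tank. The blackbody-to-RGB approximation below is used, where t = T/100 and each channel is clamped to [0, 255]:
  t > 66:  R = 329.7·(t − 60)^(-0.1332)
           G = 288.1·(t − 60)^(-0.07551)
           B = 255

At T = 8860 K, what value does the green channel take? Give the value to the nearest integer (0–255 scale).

t = 8860/100 = 88.6; the t > 66 branch applies.
G = 288.1·(88.6 − 60)^(-0.07551) = 288.1·28.6^(-0.07551) = 288.1·0.77630 = 223.652.
Rounded: 224.

224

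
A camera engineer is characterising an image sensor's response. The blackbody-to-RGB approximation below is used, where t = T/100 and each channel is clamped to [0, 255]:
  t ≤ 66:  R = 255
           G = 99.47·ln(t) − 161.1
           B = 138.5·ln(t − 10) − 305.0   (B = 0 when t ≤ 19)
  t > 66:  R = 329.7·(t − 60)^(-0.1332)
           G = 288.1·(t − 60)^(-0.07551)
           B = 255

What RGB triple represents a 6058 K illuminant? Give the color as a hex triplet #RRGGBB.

t = 6058/100 = 60.58; the t ≤ 66 branch applies.
R = 255 by definition for t ≤ 66.
G = 99.47·ln 60.58 − 161.1 = 99.47·4.1040 − 161.1 = 247.121.
B = 138.5·ln(60.58 − 10) − 305.0 = 138.5·ln 50.58 − 305.0 = 138.5·3.9236 − 305.0 = 238.413.
Rounded: (255, 247, 238).
In hex: #FFF7EE.

#FFF7EE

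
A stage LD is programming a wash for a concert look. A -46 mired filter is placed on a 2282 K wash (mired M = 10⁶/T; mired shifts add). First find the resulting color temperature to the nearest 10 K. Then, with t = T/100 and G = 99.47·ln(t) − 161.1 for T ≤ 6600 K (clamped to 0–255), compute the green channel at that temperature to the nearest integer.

M_in = 10⁶/2282 = 438.21; M_out = 438.21 + (-46) = 392.21.
T_out = 10⁶/392.21 = 2549.6 K → 2550 K; t = 25.5.
G = 99.47·ln 25.5 − 161.1 = 99.47·3.2387 − 161.1 = 161.051.
Rounded: 161.

161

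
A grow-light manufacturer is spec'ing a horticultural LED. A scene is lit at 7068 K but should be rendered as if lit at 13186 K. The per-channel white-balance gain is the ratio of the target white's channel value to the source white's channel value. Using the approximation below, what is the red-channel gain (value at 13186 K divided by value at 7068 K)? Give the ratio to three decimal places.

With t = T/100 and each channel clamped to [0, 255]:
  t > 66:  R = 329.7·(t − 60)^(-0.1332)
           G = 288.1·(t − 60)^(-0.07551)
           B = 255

0.776

At 7068 K (t = 70.68):
  R = 329.7·(70.68 − 60)^(-0.1332) = 329.7·10.68^(-0.1332) = 329.7·0.72945 = 240.499.
At 13186 K (t = 131.86):
  R = 329.7·(131.86 − 60)^(-0.1332) = 329.7·71.86^(-0.1332) = 329.7·0.56587 = 186.567.
Gain = 186.567 / 240.499 = 0.7757 → 0.776.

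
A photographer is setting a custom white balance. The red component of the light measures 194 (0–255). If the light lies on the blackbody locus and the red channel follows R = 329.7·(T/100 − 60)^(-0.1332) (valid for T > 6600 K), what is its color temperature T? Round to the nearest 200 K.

11400 K

(t − 60)^(-0.1332) = 194/329.7 = 0.58841.
t − 60 = 0.58841^(1/-0.1332) = 0.58841^(-7.508) = 53.593, so t = 113.593.
T = 100·t = 11359 K → 11400 K to the nearest 200 K.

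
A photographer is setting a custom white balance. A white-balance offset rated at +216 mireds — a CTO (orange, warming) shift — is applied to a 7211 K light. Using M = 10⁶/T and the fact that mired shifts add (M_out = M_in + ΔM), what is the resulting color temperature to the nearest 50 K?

2800 K

M_in = 10⁶/7211 = 138.68 mireds.
M_out = 138.68 + (+216) = 354.68 mireds.
T_out = 10⁶/354.68 = 2819.5 K → 2800 K.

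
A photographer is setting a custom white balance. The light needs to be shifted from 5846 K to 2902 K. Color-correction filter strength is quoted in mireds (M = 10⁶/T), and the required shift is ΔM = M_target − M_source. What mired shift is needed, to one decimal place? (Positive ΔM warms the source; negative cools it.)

M_source = 10⁶/5846 = 171.057; M_target = 10⁶/2902 = 344.590.
ΔM = 344.590 − 171.057 = 173.533 → +173.5 mireds, a warming shift.

+173.5 mireds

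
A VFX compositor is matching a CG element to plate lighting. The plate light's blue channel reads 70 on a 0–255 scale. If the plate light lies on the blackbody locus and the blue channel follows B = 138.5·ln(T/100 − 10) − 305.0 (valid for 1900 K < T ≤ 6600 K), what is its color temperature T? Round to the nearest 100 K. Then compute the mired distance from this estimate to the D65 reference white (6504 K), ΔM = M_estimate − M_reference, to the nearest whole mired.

+246 mireds

ln(t − 10) = (70 + 305.0) / 138.5 = 2.7076.
t − 10 = e^2.7076 = 14.993, so t = 24.993.
T = 100·t = 2499 K → 2500 K to the nearest 100 K.
M_estimate = 10⁶/2500 = 400.00; M_reference = 10⁶/6504 = 153.75.
ΔM = 400.00 − 153.75 = 246.25 → +246 mireds.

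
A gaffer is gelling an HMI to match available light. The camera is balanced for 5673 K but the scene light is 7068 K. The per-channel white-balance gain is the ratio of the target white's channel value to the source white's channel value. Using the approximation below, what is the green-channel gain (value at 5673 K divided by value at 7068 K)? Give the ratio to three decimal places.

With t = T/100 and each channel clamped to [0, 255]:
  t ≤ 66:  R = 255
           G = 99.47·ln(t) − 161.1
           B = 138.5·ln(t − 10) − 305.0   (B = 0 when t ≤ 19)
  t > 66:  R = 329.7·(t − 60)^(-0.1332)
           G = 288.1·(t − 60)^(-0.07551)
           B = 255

0.999

At 7068 K (t = 70.68):
  G = 288.1·(70.68 − 60)^(-0.07551) = 288.1·10.68^(-0.07551) = 288.1·0.83624 = 240.922.
At 5673 K (t = 56.73):
  G = 99.47·ln 56.73 − 161.1 = 99.47·4.0383 − 161.1 = 240.590.
Gain = 240.590 / 240.922 = 0.9986 → 0.999.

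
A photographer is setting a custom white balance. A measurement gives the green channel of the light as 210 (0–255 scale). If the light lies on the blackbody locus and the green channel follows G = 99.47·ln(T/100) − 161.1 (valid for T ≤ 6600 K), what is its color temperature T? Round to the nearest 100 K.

4200 K

ln t = (210 + 161.1) / 99.47 = 3.7308.
t = e^3.7308 = 41.711.
T = 100·t = 4171 K → 4200 K to the nearest 100 K.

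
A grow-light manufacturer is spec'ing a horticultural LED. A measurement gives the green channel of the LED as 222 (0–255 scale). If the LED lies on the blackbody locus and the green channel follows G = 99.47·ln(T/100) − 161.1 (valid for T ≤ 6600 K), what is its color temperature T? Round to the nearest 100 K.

ln t = (222 + 161.1) / 99.47 = 3.8514.
t = e^3.8514 = 47.059.
T = 100·t = 4706 K → 4700 K to the nearest 100 K.

4700 K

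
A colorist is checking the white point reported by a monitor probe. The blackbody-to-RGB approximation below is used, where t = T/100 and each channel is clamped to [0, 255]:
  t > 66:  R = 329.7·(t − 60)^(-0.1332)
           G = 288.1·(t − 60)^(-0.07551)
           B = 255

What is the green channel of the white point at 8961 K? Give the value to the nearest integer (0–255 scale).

223

t = 8961/100 = 89.61; the t > 66 branch applies.
G = 288.1·(89.61 − 60)^(-0.07551) = 288.1·29.61^(-0.07551) = 288.1·0.77427 = 223.067.
Rounded: 223.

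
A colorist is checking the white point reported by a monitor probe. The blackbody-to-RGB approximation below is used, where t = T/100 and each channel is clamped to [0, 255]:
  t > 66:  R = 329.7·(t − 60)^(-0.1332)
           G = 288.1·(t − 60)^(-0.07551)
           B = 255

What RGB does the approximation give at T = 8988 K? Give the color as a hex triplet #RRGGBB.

#D2DFFF

t = 8988/100 = 89.88; the t > 66 branch applies.
R = 329.7·(89.88 − 60)^(-0.1332) = 329.7·29.88^(-0.1332) = 329.7·0.63603 = 209.700.
G = 288.1·(89.88 − 60)^(-0.07551) = 288.1·29.88^(-0.07551) = 288.1·0.77374 = 222.914.
B = 255 by definition for t > 66.
Rounded: (210, 223, 255).
In hex: #D2DFFF.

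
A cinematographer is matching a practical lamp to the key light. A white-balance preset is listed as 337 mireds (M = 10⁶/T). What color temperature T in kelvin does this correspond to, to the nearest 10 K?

T = 10⁶ / 337 = 2967.36 K → 2970 K.

2970 K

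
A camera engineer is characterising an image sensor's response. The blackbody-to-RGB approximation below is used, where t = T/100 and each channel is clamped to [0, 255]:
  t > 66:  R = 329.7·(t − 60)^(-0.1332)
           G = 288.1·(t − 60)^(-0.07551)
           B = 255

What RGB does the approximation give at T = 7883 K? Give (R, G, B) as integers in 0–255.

t = 7883/100 = 78.83; the t > 66 branch applies.
R = 329.7·(78.83 − 60)^(-0.1332) = 329.7·18.83^(-0.1332) = 329.7·0.67638 = 223.002.
G = 288.1·(78.83 − 60)^(-0.07551) = 288.1·18.83^(-0.07551) = 288.1·0.80119 = 230.823.
B = 255 by definition for t > 66.
Rounded: (223, 231, 255).

(223, 231, 255)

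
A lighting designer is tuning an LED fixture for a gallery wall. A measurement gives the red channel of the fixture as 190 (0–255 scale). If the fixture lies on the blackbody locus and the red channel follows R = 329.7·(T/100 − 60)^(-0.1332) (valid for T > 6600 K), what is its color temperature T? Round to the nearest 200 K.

(t − 60)^(-0.1332) = 190/329.7 = 0.57628.
t − 60 = 0.57628^(1/-0.1332) = 0.57628^(-7.508) = 62.667, so t = 122.667.
T = 100·t = 12267 K → 12200 K to the nearest 200 K.

12200 K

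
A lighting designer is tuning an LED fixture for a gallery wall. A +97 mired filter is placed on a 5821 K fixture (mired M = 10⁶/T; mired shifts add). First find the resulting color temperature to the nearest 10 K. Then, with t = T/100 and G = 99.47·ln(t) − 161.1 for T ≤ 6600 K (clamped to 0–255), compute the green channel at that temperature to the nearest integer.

199

M_in = 10⁶/5821 = 171.79; M_out = 171.79 + (+97) = 268.79.
T_out = 10⁶/268.79 = 3720.4 K → 3720 K; t = 37.2.
G = 99.47·ln 37.2 − 161.1 = 99.47·3.6163 − 161.1 = 198.614.
Rounded: 199.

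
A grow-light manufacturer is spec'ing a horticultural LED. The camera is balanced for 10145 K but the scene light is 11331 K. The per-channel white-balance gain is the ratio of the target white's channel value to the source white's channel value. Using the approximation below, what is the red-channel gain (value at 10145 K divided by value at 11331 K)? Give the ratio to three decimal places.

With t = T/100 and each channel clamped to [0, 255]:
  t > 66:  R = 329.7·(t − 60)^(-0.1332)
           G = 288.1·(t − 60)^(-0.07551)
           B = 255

At 11331 K (t = 113.31):
  R = 329.7·(113.31 − 60)^(-0.1332) = 329.7·53.31^(-0.1332) = 329.7·0.58883 = 194.137.
At 10145 K (t = 101.45):
  R = 329.7·(101.45 − 60)^(-0.1332) = 329.7·41.45^(-0.1332) = 329.7·0.60890 = 200.754.
Gain = 200.754 / 194.137 = 1.0341 → 1.034.

1.034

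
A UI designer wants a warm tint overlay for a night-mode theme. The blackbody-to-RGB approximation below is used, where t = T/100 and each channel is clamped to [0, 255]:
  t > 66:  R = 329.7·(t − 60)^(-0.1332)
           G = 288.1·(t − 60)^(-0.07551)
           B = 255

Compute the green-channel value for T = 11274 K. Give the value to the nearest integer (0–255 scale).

214

t = 11274/100 = 112.74; the t > 66 branch applies.
G = 288.1·(112.74 − 60)^(-0.07551) = 288.1·52.74^(-0.07551) = 288.1·0.74124 = 213.552.
Rounded: 214.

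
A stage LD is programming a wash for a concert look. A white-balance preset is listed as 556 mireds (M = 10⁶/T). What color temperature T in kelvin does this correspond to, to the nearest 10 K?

1800 K

T = 10⁶ / 556 = 1798.56 K → 1800 K.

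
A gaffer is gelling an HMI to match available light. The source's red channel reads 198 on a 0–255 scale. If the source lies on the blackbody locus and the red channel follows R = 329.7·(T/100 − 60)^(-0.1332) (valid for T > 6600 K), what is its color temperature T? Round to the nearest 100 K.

(t − 60)^(-0.1332) = 198/329.7 = 0.60055.
t − 60 = 0.60055^(1/-0.1332) = 0.60055^(-7.508) = 45.980, so t = 105.980.
T = 100·t = 10598 K → 10600 K to the nearest 100 K.

10600 K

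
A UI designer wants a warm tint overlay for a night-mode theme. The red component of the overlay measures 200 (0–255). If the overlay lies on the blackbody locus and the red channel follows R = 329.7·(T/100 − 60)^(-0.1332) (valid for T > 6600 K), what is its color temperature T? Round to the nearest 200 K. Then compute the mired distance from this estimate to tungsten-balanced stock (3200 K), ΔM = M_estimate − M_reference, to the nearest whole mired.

(t − 60)^(-0.1332) = 200/329.7 = 0.60661.
t − 60 = 0.60661^(1/-0.1332) = 0.60661^(-7.508) = 42.638, so t = 102.638.
T = 100·t = 10264 K → 10200 K to the nearest 200 K.
M_estimate = 10⁶/10200 = 98.04; M_reference = 10⁶/3200 = 312.50.
ΔM = 98.04 − 312.50 = -214.46 → -214 mireds.

-214 mireds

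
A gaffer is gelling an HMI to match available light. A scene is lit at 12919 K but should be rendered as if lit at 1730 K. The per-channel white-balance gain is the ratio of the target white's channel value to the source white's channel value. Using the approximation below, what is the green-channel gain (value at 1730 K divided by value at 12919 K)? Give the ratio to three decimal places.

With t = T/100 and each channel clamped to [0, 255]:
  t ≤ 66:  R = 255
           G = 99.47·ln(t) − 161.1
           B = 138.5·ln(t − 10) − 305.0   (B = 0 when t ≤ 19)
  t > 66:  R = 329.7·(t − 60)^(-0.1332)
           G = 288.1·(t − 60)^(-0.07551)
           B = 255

0.585

At 12919 K (t = 129.19):
  G = 288.1·(129.19 − 60)^(-0.07551) = 288.1·69.19^(-0.07551) = 288.1·0.72620 = 209.219.
At 1730 K (t = 17.3):
  G = 99.47·ln 17.3 − 161.1 = 99.47·2.8507 − 161.1 = 122.460.
Gain = 122.460 / 209.219 = 0.5853 → 0.585.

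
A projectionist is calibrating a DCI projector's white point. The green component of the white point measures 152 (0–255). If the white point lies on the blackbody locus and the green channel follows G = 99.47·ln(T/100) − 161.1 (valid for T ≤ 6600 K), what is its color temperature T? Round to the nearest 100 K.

ln t = (152 + 161.1) / 99.47 = 3.1477.
t = e^3.1477 = 23.282.
T = 100·t = 2328 K → 2300 K to the nearest 100 K.

2300 K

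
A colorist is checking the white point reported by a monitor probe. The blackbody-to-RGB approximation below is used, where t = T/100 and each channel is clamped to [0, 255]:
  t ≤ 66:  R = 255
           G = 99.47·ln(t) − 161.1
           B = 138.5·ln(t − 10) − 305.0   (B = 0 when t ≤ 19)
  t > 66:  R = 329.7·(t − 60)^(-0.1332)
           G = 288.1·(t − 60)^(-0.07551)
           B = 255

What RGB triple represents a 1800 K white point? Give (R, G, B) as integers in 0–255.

(255, 126, 0)

t = 1800/100 = 18; the t ≤ 66 branch applies.
R = 255 by definition for t ≤ 66.
G = 99.47·ln 18 − 161.1 = 99.47·2.8904 − 161.1 = 126.405.
t = 18 ≤ 19, so B = 0.
Rounded: (255, 126, 0).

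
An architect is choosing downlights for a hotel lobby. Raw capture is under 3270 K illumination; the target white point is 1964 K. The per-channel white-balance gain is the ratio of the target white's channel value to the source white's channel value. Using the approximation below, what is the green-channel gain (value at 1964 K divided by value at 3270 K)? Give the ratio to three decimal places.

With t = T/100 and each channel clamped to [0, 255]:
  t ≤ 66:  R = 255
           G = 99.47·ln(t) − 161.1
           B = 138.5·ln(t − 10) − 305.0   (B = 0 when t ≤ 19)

0.727

At 3270 K (t = 32.7):
  G = 99.47·ln 32.7 − 161.1 = 99.47·3.4874 − 161.1 = 185.789.
At 1964 K (t = 19.64):
  G = 99.47·ln 19.64 − 161.1 = 99.47·2.9776 − 161.1 = 135.079.
Gain = 135.079 / 185.789 = 0.7271 → 0.727.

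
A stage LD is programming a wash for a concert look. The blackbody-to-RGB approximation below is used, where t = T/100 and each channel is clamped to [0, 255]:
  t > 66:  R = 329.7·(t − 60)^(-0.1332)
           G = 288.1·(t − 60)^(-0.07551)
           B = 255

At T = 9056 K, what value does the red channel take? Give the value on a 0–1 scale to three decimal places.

0.820

t = 9056/100 = 90.56; the t > 66 branch applies.
R = 329.7·(90.56 − 60)^(-0.1332) = 329.7·30.56^(-0.1332) = 329.7·0.63413 = 209.072.
On a 0–1 scale: 209.072/255 = 0.8199 → 0.820.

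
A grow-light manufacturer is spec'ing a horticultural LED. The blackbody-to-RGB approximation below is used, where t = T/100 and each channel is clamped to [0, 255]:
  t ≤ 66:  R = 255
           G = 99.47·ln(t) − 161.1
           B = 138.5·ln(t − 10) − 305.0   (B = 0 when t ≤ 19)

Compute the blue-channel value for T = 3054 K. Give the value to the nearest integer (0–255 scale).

114

t = 3054/100 = 30.54; the t ≤ 66 branch applies.
B = 138.5·ln(30.54 − 10) − 305.0 = 138.5·ln 20.54 − 305.0 = 138.5·3.0224 − 305.0 = 113.599.
Rounded: 114.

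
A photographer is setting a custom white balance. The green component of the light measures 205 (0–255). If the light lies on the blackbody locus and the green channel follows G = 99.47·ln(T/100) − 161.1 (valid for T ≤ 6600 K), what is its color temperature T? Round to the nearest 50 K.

ln t = (205 + 161.1) / 99.47 = 3.6805.
t = e^3.6805 = 39.666.
T = 100·t = 3967 K → 3950 K to the nearest 50 K.

3950 K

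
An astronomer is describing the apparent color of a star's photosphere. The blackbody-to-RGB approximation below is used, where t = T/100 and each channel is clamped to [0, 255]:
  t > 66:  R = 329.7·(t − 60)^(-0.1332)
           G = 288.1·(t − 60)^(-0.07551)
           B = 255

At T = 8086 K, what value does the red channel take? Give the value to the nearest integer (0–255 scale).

t = 8086/100 = 80.86; the t > 66 branch applies.
R = 329.7·(80.86 − 60)^(-0.1332) = 329.7·20.86^(-0.1332) = 329.7·0.66722 = 219.982.
Rounded: 220.

220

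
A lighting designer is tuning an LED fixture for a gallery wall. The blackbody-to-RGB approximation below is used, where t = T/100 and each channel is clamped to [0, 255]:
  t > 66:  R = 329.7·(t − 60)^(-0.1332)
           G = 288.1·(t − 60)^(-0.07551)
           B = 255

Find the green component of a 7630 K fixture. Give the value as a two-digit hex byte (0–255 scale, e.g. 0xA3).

0xE9

t = 7630/100 = 76.3; the t > 66 branch applies.
G = 288.1·(76.3 − 60)^(-0.07551) = 288.1·16.3^(-0.07551) = 288.1·0.80997 = 233.352.
Rounded: 233; in hex, 0xE9.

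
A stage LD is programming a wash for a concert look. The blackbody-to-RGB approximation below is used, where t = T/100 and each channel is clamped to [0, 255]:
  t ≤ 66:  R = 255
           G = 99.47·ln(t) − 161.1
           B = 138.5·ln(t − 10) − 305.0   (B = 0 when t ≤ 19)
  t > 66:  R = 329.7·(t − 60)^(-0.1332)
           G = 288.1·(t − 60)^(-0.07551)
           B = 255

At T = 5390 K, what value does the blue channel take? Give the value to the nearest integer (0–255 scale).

219

t = 5390/100 = 53.9; the t ≤ 66 branch applies.
B = 138.5·ln(53.9 − 10) − 305.0 = 138.5·ln 43.9 − 305.0 = 138.5·3.7819 − 305.0 = 218.795.
Rounded: 219.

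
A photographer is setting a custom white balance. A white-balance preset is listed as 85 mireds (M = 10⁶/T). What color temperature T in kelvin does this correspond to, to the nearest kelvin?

T = 10⁶ / 85 = 11764.71 K → 11765 K.

11765 K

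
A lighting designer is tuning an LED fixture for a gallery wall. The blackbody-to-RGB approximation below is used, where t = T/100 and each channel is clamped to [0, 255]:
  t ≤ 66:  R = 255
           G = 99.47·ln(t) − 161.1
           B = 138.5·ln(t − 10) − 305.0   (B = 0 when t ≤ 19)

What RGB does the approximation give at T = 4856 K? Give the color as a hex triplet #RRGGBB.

#FFE1C9

t = 4856/100 = 48.56; the t ≤ 66 branch applies.
R = 255 by definition for t ≤ 66.
G = 99.47·ln 48.56 − 161.1 = 99.47·3.8828 − 161.1 = 225.122.
B = 138.5·ln(48.56 − 10) − 305.0 = 138.5·ln 38.56 − 305.0 = 138.5·3.6522 − 305.0 = 200.832.
Rounded: (255, 225, 201).
In hex: #FFE1C9.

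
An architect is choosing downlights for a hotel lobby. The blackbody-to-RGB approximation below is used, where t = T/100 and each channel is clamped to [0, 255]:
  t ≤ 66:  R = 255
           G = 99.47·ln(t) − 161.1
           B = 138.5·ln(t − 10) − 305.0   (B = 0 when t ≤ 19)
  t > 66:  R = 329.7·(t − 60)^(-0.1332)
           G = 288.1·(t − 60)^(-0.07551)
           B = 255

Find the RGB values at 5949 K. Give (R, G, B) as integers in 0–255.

t = 5949/100 = 59.49; the t ≤ 66 branch applies.
R = 255 by definition for t ≤ 66.
G = 99.47·ln 59.49 − 161.1 = 99.47·4.0858 − 161.1 = 245.315.
B = 138.5·ln(59.49 − 10) − 305.0 = 138.5·ln 49.49 − 305.0 = 138.5·3.9018 − 305.0 = 235.395.
Rounded: (255, 245, 235).

(255, 245, 235)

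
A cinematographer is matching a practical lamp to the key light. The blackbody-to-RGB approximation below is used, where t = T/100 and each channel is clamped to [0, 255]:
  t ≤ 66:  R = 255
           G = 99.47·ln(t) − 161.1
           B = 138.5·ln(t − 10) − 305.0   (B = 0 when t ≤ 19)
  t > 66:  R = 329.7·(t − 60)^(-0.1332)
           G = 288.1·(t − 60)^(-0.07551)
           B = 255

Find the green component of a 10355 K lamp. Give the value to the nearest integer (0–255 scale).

217

t = 10355/100 = 103.55; the t > 66 branch applies.
G = 288.1·(103.55 − 60)^(-0.07551) = 288.1·43.55^(-0.07551) = 288.1·0.75204 = 216.662.
Rounded: 217.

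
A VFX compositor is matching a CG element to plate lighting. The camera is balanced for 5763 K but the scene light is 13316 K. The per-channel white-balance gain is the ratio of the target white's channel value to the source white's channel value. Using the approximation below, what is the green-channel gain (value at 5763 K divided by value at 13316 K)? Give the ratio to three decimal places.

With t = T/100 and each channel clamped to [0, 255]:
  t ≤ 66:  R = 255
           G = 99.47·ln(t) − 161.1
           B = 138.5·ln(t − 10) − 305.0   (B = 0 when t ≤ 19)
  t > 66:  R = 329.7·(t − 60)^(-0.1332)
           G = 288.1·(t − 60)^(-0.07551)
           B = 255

At 13316 K (t = 133.16):
  G = 288.1·(133.16 − 60)^(-0.07551) = 288.1·73.16^(-0.07551) = 288.1·0.72315 = 208.340.
At 5763 K (t = 57.63):
  G = 99.47·ln 57.63 − 161.1 = 99.47·4.0540 − 161.1 = 242.156.
Gain = 242.156 / 208.340 = 1.1623 → 1.162.

1.162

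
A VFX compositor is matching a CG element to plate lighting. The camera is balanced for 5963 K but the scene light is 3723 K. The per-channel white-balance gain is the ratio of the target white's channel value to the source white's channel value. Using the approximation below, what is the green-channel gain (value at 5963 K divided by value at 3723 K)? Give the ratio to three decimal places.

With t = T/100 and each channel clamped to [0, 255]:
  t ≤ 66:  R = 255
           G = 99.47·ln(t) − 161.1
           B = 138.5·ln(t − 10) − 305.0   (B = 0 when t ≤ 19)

At 3723 K (t = 37.23):
  G = 99.47·ln 37.23 − 161.1 = 99.47·3.6171 − 161.1 = 198.694.
At 5963 K (t = 59.63):
  G = 99.47·ln 59.63 − 161.1 = 99.47·4.0882 − 161.1 = 245.549.
Gain = 245.549 / 198.694 = 1.2358 → 1.236.

1.236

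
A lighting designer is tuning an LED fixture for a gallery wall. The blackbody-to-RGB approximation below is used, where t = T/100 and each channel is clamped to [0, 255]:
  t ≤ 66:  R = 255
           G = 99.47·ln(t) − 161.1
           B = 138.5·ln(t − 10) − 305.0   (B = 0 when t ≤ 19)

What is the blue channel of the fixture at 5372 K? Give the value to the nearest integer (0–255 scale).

t = 5372/100 = 53.72; the t ≤ 66 branch applies.
B = 138.5·ln(53.72 − 10) − 305.0 = 138.5·ln 43.72 − 305.0 = 138.5·3.7778 − 305.0 = 218.226.
Rounded: 218.

218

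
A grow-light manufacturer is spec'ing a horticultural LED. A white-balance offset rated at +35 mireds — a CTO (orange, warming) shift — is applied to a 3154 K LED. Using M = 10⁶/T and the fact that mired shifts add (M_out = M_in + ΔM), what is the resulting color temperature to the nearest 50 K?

2850 K

M_in = 10⁶/3154 = 317.06 mireds.
M_out = 317.06 + (+35) = 352.06 mireds.
T_out = 10⁶/352.06 = 2840.4 K → 2850 K.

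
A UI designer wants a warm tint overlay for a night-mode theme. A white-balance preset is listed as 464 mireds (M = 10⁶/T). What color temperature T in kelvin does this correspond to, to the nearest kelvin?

T = 10⁶ / 464 = 2155.17 K → 2155 K.

2155 K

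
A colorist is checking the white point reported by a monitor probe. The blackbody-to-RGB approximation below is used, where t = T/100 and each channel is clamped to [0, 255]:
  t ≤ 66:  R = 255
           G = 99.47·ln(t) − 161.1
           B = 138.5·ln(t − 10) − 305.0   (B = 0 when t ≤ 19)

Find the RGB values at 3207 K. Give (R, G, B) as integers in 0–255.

(255, 184, 124)

t = 3207/100 = 32.07; the t ≤ 66 branch applies.
R = 255 by definition for t ≤ 66.
G = 99.47·ln 32.07 − 161.1 = 99.47·3.4679 − 161.1 = 183.854.
B = 138.5·ln(32.07 − 10) − 305.0 = 138.5·ln 22.07 − 305.0 = 138.5·3.0942 − 305.0 = 123.549.
Rounded: (255, 184, 124).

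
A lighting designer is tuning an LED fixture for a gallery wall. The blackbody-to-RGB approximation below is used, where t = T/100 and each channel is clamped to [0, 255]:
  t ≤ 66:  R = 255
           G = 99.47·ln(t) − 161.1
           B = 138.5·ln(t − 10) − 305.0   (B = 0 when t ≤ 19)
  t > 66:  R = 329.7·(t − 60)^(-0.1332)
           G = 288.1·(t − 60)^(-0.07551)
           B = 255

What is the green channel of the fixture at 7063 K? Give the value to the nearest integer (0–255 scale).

t = 7063/100 = 70.63; the t > 66 branch applies.
G = 288.1·(70.63 − 60)^(-0.07551) = 288.1·10.63^(-0.07551) = 288.1·0.83654 = 241.007.
Rounded: 241.

241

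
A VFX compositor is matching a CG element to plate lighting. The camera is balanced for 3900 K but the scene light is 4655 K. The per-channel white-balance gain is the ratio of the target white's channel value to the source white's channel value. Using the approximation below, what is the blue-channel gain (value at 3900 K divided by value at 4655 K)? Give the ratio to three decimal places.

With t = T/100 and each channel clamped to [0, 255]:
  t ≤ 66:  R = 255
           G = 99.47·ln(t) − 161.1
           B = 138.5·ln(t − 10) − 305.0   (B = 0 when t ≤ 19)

At 4655 K (t = 46.55):
  B = 138.5·ln(46.55 − 10) − 305.0 = 138.5·ln 36.55 − 305.0 = 138.5·3.5987 − 305.0 = 193.417.
At 3900 K (t = 39):
  B = 138.5·ln(39 − 10) − 305.0 = 138.5·ln 29 − 305.0 = 138.5·3.3673 − 305.0 = 161.370.
Gain = 161.370 / 193.417 = 0.8343 → 0.834.

0.834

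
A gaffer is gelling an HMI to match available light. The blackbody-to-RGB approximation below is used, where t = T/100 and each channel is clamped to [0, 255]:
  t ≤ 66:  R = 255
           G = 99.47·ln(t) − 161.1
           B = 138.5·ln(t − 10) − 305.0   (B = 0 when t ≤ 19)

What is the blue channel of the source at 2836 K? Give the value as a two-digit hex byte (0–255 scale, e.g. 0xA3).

0x62

t = 2836/100 = 28.36; the t ≤ 66 branch applies.
B = 138.5·ln(28.36 − 10) − 305.0 = 138.5·ln 18.36 − 305.0 = 138.5·2.9102 − 305.0 = 98.059.
Rounded: 98; in hex, 0x62.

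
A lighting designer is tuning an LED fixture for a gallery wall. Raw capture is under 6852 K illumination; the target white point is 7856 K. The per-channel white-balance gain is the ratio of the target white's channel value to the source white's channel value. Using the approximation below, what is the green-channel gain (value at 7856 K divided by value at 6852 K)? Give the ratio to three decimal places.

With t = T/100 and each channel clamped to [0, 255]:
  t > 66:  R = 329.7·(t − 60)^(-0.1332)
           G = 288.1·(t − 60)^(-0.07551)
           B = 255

0.943

At 6852 K (t = 68.52):
  G = 288.1·(68.52 − 60)^(-0.07551) = 288.1·8.52^(-0.07551) = 288.1·0.85063 = 245.068.
At 7856 K (t = 78.56):
  G = 288.1·(78.56 − 60)^(-0.07551) = 288.1·18.56^(-0.07551) = 288.1·0.80207 = 231.075.
Gain = 231.075 / 245.068 = 0.9429 → 0.943.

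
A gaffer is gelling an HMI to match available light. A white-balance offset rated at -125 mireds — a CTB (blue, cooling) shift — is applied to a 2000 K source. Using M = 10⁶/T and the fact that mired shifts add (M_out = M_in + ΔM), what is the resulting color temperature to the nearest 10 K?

2670 K

M_in = 10⁶/2000 = 500.00 mireds.
M_out = 500.00 + (-125) = 375.00 mireds.
T_out = 10⁶/375.00 = 2666.7 K → 2670 K.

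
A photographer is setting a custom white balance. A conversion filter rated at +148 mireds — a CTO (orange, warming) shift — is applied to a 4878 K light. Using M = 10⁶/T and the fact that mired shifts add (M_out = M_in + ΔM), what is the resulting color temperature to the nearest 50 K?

M_in = 10⁶/4878 = 205.00 mireds.
M_out = 205.00 + (+148) = 353.00 mireds.
T_out = 10⁶/353.00 = 2832.8 K → 2850 K.

2850 K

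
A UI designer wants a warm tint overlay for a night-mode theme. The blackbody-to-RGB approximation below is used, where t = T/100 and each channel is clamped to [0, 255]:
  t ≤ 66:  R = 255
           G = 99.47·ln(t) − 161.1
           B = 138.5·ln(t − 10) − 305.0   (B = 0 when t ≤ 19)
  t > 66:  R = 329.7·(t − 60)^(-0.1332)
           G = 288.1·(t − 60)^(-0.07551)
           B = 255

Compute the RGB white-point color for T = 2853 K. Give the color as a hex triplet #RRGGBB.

t = 2853/100 = 28.53; the t ≤ 66 branch applies.
R = 255 by definition for t ≤ 66.
G = 99.47·ln 28.53 − 161.1 = 99.47·3.3510 − 161.1 = 172.220.
B = 138.5·ln(28.53 − 10) − 305.0 = 138.5·ln 18.53 − 305.0 = 138.5·2.9194 − 305.0 = 99.336.
Rounded: (255, 172, 99).
In hex: #FFAC63.

#FFAC63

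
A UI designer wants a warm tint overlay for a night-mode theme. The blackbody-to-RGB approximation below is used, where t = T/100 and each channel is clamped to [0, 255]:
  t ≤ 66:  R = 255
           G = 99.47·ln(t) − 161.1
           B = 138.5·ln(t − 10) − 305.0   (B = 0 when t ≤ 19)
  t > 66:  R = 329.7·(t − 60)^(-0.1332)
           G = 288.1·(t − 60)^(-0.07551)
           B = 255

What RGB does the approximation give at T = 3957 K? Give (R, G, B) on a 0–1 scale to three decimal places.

t = 3957/100 = 39.57; the t ≤ 66 branch applies.
R = 255 by definition for t ≤ 66.
G = 99.47·ln 39.57 − 161.1 = 99.47·3.6781 − 161.1 = 204.758.
B = 138.5·ln(39.57 − 10) − 305.0 = 138.5·ln 29.57 − 305.0 = 138.5·3.3868 − 305.0 = 164.066.
Dividing each by 255: (1.0000, 0.8030, 0.6434) → (1.000, 0.803, 0.643).

(1.000, 0.803, 0.643)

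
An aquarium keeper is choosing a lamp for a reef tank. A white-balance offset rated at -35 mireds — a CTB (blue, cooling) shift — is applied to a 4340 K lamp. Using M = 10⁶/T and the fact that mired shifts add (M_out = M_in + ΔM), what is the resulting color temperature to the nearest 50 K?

5100 K

M_in = 10⁶/4340 = 230.41 mireds.
M_out = 230.41 + (-35) = 195.41 mireds.
T_out = 10⁶/195.41 = 5117.3 K → 5100 K.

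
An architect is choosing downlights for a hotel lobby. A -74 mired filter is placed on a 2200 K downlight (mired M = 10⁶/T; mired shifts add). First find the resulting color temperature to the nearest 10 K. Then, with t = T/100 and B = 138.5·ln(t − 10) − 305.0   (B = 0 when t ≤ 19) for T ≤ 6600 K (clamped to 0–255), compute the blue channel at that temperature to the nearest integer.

M_in = 10⁶/2200 = 454.55; M_out = 454.55 + (-74) = 380.55.
T_out = 10⁶/380.55 = 2627.8 K → 2630 K; t = 26.3.
B = 138.5·ln(26.3 − 10) − 305.0 = 138.5·ln 16.3 − 305.0 = 138.5·2.7912 − 305.0 = 81.576.
Rounded: 82.

82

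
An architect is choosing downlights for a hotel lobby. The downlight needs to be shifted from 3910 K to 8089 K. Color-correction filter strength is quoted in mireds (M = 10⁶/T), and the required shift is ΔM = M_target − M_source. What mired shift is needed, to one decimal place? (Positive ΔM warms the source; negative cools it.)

M_source = 10⁶/3910 = 255.754; M_target = 10⁶/8089 = 123.625.
ΔM = 123.625 − 255.754 = -132.130 → -132.1 mireds, a cooling shift.

-132.1 mireds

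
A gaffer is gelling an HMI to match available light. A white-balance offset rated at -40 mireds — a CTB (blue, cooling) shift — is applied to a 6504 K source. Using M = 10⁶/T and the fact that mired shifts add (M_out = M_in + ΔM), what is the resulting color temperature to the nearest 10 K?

M_in = 10⁶/6504 = 153.75 mireds.
M_out = 153.75 + (-40) = 113.75 mireds.
T_out = 10⁶/113.75 = 8791.1 K → 8790 K.

8790 K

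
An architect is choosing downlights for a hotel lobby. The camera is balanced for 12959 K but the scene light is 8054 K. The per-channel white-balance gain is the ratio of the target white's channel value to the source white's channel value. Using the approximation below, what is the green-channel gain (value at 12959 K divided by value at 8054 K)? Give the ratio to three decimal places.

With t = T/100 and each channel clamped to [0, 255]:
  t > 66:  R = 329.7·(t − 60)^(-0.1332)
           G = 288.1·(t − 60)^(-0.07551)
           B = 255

At 8054 K (t = 80.54):
  G = 288.1·(80.54 − 60)^(-0.07551) = 288.1·20.54^(-0.07551) = 288.1·0.79595 = 229.313.
At 12959 K (t = 129.59):
  G = 288.1·(129.59 − 60)^(-0.07551) = 288.1·69.59^(-0.07551) = 288.1·0.72589 = 209.128.
Gain = 209.128 / 229.313 = 0.9120 → 0.912.

0.912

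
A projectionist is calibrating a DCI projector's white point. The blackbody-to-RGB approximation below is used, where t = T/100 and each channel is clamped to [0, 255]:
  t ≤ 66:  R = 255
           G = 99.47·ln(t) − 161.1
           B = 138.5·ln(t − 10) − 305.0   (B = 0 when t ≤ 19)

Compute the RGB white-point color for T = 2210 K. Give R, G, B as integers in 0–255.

R=255, G=147, B=40

t = 2210/100 = 22.1; the t ≤ 66 branch applies.
R = 255 by definition for t ≤ 66.
G = 99.47·ln 22.1 − 161.1 = 99.47·3.0956 − 161.1 = 146.817.
B = 138.5·ln(22.1 − 10) − 305.0 = 138.5·ln 12.1 − 305.0 = 138.5·2.4932 − 305.0 = 40.309.
Rounded: (255, 147, 40).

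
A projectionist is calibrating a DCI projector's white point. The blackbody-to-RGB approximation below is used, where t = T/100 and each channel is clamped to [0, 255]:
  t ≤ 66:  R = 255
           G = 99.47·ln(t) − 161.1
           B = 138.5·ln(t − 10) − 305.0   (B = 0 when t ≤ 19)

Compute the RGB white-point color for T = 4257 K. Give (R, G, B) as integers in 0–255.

t = 4257/100 = 42.57; the t ≤ 66 branch applies.
R = 255 by definition for t ≤ 66.
G = 99.47·ln 42.57 − 161.1 = 99.47·3.7511 − 161.1 = 212.027.
B = 138.5·ln(42.57 − 10) − 305.0 = 138.5·ln 32.57 − 305.0 = 138.5·3.4834 − 305.0 = 177.450.
Rounded: (255, 212, 177).

(255, 212, 177)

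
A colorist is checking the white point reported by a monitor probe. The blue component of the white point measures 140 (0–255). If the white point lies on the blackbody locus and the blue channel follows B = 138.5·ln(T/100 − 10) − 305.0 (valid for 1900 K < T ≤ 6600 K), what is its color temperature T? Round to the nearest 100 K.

3500 K

ln(t − 10) = (140 + 305.0) / 138.5 = 3.2130.
t − 10 = e^3.2130 = 24.853, so t = 34.853.
T = 100·t = 3485 K → 3500 K to the nearest 100 K.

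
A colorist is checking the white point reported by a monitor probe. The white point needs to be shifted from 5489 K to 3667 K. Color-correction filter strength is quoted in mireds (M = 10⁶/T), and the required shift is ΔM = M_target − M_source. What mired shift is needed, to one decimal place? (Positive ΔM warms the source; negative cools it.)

M_source = 10⁶/5489 = 182.183; M_target = 10⁶/3667 = 272.702.
ΔM = 272.702 − 182.183 = 90.520 → +90.5 mireds, a warming shift.

+90.5 mireds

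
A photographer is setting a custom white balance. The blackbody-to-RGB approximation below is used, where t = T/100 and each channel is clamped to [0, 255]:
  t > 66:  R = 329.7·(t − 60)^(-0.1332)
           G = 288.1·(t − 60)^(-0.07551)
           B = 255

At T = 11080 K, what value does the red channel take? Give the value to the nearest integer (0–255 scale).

t = 11080/100 = 110.8; the t > 66 branch applies.
R = 329.7·(110.8 − 60)^(-0.1332) = 329.7·50.8^(-0.1332) = 329.7·0.59262 = 195.388.
Rounded: 195.

195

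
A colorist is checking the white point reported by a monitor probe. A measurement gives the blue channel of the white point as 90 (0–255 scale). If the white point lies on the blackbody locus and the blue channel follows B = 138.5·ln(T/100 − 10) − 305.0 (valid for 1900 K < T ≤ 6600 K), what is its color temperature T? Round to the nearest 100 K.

2700 K

ln(t − 10) = (90 + 305.0) / 138.5 = 2.8520.
t − 10 = e^2.8520 = 17.322, so t = 27.322.
T = 100·t = 2732 K → 2700 K to the nearest 100 K.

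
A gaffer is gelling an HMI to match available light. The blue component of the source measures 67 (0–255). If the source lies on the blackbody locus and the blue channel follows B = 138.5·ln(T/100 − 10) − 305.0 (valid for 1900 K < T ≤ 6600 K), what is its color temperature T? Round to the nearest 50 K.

2450 K

ln(t − 10) = (67 + 305.0) / 138.5 = 2.6859.
t − 10 = e^2.6859 = 14.672, so t = 24.672.
T = 100·t = 2467 K → 2450 K to the nearest 50 K.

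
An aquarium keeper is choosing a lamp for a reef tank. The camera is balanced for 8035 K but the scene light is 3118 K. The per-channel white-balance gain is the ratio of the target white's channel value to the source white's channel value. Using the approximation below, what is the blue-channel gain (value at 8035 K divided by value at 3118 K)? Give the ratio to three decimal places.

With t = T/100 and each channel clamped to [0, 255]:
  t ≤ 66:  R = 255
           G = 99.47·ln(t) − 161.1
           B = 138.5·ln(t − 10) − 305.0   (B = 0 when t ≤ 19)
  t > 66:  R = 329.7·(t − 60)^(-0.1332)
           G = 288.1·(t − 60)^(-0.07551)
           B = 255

At 3118 K (t = 31.18):
  B = 138.5·ln(31.18 − 10) − 305.0 = 138.5·ln 21.18 − 305.0 = 138.5·3.0531 − 305.0 = 117.848.
At 8035 K (t = 80.35):
  B = 255 by definition for t > 66.
Gain = 255.000 / 117.848 = 2.1638 → 2.164.

2.164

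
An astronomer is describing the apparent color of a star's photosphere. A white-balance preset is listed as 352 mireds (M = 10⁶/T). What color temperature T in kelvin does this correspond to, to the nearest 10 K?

T = 10⁶ / 352 = 2840.91 K → 2840 K.

2840 K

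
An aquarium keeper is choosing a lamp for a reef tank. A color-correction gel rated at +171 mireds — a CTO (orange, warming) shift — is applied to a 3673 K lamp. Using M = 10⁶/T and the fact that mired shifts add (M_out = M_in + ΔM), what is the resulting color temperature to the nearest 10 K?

2260 K

M_in = 10⁶/3673 = 272.26 mireds.
M_out = 272.26 + (+171) = 443.26 mireds.
T_out = 10⁶/443.26 = 2256.0 K → 2260 K.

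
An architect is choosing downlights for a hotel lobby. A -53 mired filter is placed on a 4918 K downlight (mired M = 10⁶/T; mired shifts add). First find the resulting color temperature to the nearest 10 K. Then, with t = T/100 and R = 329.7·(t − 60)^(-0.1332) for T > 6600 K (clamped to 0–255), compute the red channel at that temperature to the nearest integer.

M_in = 10⁶/4918 = 203.33; M_out = 203.33 + (-53) = 150.33.
T_out = 10⁶/150.33 = 6651.8 K → 6650 K; t = 66.5.
R = 329.7·(66.5 − 60)^(-0.1332) = 329.7·6.5^(-0.1332) = 329.7·0.77933 = 256.944 → clamped to 255.
Rounded: 255.

255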